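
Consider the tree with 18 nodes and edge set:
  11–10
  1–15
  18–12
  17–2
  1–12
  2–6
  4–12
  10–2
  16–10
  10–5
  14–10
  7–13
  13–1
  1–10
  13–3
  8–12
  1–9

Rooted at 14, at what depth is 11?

2

Path from 14 to 11: 14–10–11, which has 2 edges.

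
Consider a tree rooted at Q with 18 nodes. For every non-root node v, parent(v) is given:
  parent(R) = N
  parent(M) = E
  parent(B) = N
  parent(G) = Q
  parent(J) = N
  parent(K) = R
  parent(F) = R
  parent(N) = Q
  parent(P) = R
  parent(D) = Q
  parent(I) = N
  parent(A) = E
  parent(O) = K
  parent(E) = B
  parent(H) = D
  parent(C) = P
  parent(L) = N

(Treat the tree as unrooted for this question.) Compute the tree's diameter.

6

BFS from A reaches H last, at distance 6; BFS from H confirms no node is farther.
Path: A - E - B - N - Q - D - H.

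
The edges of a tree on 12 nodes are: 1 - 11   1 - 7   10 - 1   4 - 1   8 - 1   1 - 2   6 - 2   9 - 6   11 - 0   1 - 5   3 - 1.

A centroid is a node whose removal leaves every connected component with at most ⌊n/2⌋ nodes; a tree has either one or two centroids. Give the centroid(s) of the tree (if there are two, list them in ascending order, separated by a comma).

If 1 is removed the pieces have sizes 3, 2, 1, 1, 1, 1, 1, 1, all ≤ ⌊12/2⌋ = 6.
No neighbour of 1 does as well, so 1 is the unique centroid.

1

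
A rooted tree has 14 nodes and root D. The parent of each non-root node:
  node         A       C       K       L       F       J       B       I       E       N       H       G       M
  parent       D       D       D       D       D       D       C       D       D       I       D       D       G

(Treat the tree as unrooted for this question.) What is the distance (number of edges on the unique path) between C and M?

3

C - D - G - M: 3 edges.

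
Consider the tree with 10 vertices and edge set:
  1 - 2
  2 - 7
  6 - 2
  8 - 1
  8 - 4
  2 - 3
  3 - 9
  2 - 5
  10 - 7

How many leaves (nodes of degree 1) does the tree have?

5

Degree-1 nodes: 4, 5, 6, 9, 10 — 5 of them.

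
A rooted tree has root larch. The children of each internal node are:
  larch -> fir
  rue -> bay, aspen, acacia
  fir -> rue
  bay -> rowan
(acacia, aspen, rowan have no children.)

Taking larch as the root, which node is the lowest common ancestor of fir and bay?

fir

Ancestors of fir (toward the root): fir, larch.
Ancestors of bay: bay, rue, fir, larch.
The deepest node appearing in both lists is fir.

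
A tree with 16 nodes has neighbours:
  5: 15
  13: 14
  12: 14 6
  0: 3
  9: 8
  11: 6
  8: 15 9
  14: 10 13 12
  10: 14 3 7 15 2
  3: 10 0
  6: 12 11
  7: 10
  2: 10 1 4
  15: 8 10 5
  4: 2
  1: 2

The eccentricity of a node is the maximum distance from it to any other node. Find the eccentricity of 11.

Distances from 11 peak at 7, attained at 9.
11-6-12-14-10-15-8-9

7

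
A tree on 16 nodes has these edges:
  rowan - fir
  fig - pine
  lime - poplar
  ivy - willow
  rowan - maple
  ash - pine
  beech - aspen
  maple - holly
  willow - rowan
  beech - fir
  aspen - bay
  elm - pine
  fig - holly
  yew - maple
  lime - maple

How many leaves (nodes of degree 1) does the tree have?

Degree-1 nodes: ash, bay, elm, ivy, poplar, yew — 6 of them.

6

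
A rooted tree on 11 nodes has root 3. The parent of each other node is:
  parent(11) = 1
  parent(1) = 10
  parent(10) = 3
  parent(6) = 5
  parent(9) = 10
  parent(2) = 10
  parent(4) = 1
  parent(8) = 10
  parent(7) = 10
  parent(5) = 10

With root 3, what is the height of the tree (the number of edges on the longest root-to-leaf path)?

A deepest node is 11, reached by 3 – 10 – 1 – 11.
That path has 3 edges, so the height is 3.

3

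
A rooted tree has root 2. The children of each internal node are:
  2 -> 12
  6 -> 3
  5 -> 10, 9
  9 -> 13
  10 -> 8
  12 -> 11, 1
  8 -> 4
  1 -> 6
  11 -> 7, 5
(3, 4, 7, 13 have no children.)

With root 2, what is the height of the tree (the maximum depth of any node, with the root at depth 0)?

6

A deepest node is 4, reached by 2-12-11-5-10-8-4.
That path has 6 edges, so the height is 6.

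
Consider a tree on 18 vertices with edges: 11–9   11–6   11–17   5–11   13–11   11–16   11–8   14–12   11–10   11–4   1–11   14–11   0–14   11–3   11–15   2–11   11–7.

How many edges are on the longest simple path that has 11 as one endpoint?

Distances from 11 peak at 2, attained at 12 (0 also at distance 2).
11 – 14 – 12

2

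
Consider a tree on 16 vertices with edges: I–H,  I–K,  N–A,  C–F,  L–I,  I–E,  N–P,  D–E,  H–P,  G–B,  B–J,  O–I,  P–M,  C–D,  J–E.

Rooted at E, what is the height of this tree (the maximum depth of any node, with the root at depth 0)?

The longest root-to-leaf path is E–I–H–P–N–A (5 edges).

5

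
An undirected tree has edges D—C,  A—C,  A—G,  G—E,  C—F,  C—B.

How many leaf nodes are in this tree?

The leaves are B, D, E, F.
That is 4 leaves.

4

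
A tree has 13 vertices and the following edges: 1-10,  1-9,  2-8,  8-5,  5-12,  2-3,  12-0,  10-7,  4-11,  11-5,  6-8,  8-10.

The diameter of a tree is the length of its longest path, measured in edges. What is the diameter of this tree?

6

Starting from 9, a farthest node is 4 at distance 6.
One longest path: 9–1–10–8–5–11–4.
So the diameter is 6.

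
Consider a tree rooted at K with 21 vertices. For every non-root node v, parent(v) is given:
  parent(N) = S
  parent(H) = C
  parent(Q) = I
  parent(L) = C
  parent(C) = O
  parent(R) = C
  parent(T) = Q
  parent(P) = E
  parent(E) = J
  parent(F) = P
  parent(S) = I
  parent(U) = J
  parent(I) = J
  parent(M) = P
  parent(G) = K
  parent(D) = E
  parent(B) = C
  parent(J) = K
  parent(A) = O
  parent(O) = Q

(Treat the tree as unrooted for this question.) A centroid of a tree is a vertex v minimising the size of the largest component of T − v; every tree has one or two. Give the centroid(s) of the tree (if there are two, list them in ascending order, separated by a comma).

Removing I splits the tree into components of sizes 9, 9, 2; the largest is 9 ≤ ⌊21/2⌋ = 10.
Every other node leaves some component of size > 10, so the centroid is unique.

I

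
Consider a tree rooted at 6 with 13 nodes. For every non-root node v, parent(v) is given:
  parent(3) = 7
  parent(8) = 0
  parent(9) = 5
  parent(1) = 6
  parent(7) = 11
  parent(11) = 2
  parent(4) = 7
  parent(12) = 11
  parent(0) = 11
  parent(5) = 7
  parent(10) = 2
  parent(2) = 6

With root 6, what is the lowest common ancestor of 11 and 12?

Path 11→root: 11 2 6; path 12→root: 12 11 2 6.
First common node: 11.

11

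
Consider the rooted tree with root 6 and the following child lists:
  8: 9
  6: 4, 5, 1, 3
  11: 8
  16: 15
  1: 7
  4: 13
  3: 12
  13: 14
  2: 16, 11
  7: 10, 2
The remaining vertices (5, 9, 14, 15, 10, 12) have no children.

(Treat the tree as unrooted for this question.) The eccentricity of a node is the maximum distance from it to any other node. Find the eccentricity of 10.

6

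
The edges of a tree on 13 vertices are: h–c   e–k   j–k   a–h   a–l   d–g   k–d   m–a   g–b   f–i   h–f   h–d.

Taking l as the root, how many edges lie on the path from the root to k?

Path from l to k: l → a → h → d → k, which has 4 edges.

4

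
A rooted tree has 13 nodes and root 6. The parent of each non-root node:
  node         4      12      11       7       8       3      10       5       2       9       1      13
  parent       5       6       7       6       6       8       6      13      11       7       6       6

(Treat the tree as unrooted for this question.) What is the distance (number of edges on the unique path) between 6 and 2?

The path is 6–7–11–2, which has 3 edges.

3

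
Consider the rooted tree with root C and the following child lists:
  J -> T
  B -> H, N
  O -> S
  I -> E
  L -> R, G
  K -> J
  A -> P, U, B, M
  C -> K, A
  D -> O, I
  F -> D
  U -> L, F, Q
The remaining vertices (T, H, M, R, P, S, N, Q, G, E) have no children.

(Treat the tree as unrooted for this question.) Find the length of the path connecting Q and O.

4

Q–U–F–D–O: 4 edges.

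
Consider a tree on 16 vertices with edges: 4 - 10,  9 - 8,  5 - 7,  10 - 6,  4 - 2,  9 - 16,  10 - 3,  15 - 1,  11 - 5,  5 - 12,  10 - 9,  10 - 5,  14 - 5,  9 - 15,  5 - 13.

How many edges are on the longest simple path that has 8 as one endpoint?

4

Distances from 8 peak at 4, attained at 12 (13, 14, 11, 2, 7 also at distance 4).
8 – 9 – 10 – 5 – 12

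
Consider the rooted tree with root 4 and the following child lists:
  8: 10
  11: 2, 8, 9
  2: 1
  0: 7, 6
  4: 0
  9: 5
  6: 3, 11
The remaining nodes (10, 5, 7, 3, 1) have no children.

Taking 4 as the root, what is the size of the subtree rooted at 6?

The subtree rooted at 6 contains: 6, 11, 3, 2, 8, 9, 1, 10, 5 — 9 nodes.

9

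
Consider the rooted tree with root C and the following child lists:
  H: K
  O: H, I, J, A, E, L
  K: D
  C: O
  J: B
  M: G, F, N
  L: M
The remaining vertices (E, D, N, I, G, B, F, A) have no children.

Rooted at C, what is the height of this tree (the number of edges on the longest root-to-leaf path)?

A deepest node is F, reached by C → O → L → M → F.
That path has 4 edges, so the height is 4.

4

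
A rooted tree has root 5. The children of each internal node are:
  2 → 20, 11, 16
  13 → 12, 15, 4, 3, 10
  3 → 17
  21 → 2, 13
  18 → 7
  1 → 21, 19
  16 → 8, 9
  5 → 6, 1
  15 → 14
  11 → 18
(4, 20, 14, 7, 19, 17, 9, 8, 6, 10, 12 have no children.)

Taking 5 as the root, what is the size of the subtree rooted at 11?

3

The subtree rooted at 11 contains: 11, 18, 7 — 3 nodes.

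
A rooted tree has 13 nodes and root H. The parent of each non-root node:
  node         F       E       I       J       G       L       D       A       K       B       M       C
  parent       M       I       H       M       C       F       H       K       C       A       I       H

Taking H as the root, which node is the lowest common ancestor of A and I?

H

Ancestors of A (toward the root): A, K, C, H.
Ancestors of I: I, H.
The deepest node appearing in both lists is H.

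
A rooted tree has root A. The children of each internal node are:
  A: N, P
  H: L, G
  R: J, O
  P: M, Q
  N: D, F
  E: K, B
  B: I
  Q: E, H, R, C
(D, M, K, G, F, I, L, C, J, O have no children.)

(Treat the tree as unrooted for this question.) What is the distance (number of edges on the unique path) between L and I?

5

Walking from L: L–H–Q–E–B–I. Length 5.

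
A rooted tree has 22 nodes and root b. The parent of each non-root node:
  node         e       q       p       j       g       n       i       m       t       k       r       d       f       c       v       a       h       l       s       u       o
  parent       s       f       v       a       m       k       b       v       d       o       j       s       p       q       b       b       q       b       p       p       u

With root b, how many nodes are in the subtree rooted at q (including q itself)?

3

The subtree rooted at q contains: q, h, c — 3 nodes.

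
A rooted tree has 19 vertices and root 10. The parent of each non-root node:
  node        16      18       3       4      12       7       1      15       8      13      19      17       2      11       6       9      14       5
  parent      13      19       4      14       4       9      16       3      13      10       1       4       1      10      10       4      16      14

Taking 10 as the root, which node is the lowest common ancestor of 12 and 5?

14

12's ancestor chain is 12, 4, 14, 16, 13, 10 and 5's is 5, 14, 16, 13, 10; they first meet at 14.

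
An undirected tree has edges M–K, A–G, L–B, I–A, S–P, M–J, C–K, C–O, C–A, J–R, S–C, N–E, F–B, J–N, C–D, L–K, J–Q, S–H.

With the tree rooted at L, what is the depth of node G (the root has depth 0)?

Climbing from G to the root: G – A – C – K – L. That's 4 steps.

4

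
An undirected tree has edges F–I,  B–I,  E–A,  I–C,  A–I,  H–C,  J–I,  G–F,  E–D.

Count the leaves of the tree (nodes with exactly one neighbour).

Degree-1 nodes: B, D, G, H, J — 5 of them.

5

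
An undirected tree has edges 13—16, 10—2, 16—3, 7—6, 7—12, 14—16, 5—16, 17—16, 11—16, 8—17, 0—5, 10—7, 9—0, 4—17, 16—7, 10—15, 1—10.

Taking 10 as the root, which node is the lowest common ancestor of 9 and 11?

9's ancestor chain is 9, 0, 5, 16, 7, 10 and 11's is 11, 16, 7, 10; they first meet at 16.

16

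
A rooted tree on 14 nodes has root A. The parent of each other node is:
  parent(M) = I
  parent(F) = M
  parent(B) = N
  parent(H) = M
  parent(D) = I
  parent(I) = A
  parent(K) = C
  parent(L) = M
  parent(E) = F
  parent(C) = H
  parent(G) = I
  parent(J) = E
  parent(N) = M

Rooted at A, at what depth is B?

A – I – M – N – B — 4 edges.

4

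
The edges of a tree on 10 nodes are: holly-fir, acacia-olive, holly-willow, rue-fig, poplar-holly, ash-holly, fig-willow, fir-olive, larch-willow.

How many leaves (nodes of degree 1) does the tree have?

Exactly 5 nodes have a single neighbour: acacia, ash, larch, poplar, rue.

5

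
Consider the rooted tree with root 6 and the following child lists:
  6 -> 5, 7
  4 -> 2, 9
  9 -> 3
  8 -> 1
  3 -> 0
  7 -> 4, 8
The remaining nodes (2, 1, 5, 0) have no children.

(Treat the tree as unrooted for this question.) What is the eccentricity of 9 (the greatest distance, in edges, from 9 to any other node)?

A farthest node from 9 is 1 (5 also at distance 4).
The path 9 – 4 – 7 – 8 – 1 has 4 edges.

4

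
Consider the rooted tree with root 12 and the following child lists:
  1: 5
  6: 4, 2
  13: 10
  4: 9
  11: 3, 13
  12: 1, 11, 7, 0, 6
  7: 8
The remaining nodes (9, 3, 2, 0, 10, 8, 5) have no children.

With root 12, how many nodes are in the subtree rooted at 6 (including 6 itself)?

4

6's subtree: {6, 4, 2, 9}, size 4.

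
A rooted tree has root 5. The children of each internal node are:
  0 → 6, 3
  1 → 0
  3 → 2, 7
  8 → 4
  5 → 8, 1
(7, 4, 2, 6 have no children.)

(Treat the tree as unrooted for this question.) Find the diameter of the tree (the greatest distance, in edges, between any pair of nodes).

6

A longest path is 4–8–5–1–0–3–2, with 6 edges.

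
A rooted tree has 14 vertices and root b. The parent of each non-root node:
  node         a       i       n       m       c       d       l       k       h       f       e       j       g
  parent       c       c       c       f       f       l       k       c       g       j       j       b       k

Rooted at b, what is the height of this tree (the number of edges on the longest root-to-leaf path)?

The longest root-to-leaf path is b – j – f – c – k – g – h (6 edges).

6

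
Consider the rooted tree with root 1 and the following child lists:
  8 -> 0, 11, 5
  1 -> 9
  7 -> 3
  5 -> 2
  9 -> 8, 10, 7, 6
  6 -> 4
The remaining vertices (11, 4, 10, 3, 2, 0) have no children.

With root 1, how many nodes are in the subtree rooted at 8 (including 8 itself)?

5

8's subtree: {8, 5, 11, 0, 2}, size 5.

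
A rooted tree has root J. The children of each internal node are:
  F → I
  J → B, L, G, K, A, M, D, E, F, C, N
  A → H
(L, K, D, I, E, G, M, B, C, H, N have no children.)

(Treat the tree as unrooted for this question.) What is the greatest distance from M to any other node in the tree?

3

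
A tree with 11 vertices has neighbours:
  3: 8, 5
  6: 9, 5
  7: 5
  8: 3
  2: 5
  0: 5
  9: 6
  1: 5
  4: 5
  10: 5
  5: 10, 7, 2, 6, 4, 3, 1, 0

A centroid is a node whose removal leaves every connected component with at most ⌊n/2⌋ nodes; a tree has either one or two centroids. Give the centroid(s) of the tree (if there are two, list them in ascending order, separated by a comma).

Delete 5: the remaining components have sizes 2, 2, 1, 1, 1, 1, 1, 1. Max 2 ≤ 5, so 5 is a centroid.
Every other node leaves some component of size > 5, so the centroid is unique.

5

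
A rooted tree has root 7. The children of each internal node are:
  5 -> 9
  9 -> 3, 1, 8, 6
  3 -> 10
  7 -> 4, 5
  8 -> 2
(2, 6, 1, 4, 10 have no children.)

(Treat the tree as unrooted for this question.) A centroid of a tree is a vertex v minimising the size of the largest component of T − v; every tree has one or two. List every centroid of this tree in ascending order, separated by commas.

9

Delete 9: the remaining components have sizes 3, 2, 2, 1, 1. Max 3 ≤ 5, so 9 is a centroid.
Every other node leaves some component of size > 5, so the centroid is unique.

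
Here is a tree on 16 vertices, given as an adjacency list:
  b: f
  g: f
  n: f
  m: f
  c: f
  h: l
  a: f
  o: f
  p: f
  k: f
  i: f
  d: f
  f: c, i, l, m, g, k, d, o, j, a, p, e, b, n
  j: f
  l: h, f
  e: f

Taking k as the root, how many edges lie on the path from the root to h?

Path from k to h: k – f – l – h, which has 3 edges.

3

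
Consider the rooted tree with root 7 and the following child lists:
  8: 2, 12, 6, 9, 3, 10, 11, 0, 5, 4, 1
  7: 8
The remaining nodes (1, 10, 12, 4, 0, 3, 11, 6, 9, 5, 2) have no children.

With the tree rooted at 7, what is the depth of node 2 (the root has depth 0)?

7–8–2 — 2 edges.

2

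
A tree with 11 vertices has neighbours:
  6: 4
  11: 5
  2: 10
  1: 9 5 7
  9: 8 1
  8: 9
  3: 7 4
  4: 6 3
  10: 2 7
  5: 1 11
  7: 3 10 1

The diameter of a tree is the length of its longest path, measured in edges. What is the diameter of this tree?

Starting from 6, a farthest node is 11 at distance 6.
One longest path: 6-4-3-7-1-5-11.
So the diameter is 6.

6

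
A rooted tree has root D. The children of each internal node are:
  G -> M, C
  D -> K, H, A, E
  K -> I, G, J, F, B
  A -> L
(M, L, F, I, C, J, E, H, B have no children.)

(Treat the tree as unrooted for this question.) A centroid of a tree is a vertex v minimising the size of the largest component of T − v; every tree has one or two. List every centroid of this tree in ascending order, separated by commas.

Removing K splits the tree into components of sizes 5, 3, 1, 1, 1, 1; the largest is 5 ≤ ⌊13/2⌋ = 6.
No neighbour of K does as well, so K is the unique centroid.

K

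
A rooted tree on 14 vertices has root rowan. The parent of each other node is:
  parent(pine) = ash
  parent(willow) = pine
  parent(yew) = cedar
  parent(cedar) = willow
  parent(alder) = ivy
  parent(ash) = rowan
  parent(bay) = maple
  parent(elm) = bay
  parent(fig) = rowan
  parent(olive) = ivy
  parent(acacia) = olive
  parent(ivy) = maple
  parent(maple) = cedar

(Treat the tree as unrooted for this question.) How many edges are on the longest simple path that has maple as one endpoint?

6

A farthest node from maple is fig.
The path maple–cedar–willow–pine–ash–rowan–fig has 6 edges.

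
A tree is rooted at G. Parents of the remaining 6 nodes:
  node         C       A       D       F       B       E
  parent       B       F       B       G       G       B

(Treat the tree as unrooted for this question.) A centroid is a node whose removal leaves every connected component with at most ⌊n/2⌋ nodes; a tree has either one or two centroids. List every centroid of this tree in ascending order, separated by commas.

B

Delete B: the remaining components have sizes 3, 1, 1, 1. Max 3 ≤ 3, so B is a centroid.
No neighbour of B does as well, so B is the unique centroid.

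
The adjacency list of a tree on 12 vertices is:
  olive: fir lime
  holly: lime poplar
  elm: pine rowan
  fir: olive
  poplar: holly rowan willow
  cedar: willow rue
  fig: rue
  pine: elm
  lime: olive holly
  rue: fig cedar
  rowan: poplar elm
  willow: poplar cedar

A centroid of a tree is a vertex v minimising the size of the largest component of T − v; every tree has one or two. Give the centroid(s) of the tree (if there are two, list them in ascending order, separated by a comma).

poplar

Delete poplar: the remaining components have sizes 4, 4, 3. Max 4 ≤ 6, so poplar is a centroid.
Every other node leaves some component of size > 6, so the centroid is unique.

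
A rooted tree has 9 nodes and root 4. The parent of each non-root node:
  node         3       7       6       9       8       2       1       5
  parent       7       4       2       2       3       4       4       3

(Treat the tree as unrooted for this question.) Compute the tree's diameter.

BFS from 6 reaches 8 last, at distance 5; BFS from 8 confirms no node is farther.
Path: 6-2-4-7-3-8.

5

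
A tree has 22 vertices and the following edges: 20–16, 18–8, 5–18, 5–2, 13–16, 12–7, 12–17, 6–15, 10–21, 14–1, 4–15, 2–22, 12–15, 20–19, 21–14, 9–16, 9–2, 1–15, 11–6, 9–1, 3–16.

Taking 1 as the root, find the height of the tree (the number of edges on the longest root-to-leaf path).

8 sits deepest: 1 – 9 – 2 – 5 – 18 – 8 — 5 edges from the root.

5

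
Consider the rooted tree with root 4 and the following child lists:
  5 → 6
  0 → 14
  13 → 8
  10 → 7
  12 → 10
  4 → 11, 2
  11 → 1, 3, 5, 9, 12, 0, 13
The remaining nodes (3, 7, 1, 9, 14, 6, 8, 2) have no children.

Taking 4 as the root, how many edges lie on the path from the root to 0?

2

Path from 4 to 0: 4 → 11 → 0, which has 2 edges.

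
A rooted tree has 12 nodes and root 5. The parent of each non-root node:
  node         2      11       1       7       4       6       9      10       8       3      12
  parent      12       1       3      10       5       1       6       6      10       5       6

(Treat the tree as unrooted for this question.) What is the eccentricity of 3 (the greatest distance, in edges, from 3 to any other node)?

4

The node farthest from 3 is 7 (2, 8 also at distance 4), via 3–1–6–10–7 — 4 edges.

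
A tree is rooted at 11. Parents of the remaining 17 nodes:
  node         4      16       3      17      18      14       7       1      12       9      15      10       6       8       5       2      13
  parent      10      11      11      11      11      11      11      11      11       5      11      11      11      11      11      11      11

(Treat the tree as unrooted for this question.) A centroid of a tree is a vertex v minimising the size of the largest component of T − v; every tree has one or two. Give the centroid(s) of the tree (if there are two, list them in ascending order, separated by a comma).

Removing 11 splits the tree into components of sizes 2, 2, 1, 1, 1, 1, 1, 1, 1, 1, 1, 1, 1, 1, 1; the largest is 2 ≤ ⌊18/2⌋ = 9.
Every other node leaves some component of size > 9, so the centroid is unique.

11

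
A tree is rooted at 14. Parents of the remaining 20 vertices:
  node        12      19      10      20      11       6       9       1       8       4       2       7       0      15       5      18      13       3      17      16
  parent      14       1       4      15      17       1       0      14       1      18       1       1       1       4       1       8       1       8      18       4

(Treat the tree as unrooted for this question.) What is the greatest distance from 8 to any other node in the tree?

Distances from 8 peak at 4, attained at 20.
8 – 18 – 4 – 15 – 20

4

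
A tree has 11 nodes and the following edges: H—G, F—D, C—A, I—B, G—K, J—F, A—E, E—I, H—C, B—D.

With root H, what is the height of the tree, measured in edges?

A deepest node is J, reached by H – C – A – E – I – B – D – F – J.
That path has 8 edges, so the height is 8.

8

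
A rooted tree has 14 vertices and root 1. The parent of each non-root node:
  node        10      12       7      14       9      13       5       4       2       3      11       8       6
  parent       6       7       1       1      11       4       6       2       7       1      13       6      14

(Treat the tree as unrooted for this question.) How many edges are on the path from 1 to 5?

The path is 1 – 14 – 6 – 5, which has 3 edges.

3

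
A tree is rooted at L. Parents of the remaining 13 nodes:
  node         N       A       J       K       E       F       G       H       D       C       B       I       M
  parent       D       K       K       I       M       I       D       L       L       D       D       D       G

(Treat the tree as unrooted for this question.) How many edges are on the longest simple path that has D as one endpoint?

3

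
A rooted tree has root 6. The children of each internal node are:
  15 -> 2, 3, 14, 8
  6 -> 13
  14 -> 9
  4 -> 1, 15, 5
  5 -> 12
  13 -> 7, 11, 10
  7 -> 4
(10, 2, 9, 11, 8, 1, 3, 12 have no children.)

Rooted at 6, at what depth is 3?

Path from 6 to 3: 6 – 13 – 7 – 4 – 15 – 3, which has 5 edges.

5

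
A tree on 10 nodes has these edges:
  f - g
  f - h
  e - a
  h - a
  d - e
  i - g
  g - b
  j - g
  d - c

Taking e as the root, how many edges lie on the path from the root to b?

5

Climbing from b to the root: b → g → f → h → a → e. That's 5 steps.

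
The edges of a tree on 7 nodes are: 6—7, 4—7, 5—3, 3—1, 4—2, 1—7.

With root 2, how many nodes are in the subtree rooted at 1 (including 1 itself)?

3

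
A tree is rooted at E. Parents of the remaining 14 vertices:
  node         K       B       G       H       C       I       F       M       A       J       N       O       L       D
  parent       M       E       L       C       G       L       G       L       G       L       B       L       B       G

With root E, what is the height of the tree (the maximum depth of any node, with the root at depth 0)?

The longest root-to-leaf path is E-B-L-G-C-H (5 edges).

5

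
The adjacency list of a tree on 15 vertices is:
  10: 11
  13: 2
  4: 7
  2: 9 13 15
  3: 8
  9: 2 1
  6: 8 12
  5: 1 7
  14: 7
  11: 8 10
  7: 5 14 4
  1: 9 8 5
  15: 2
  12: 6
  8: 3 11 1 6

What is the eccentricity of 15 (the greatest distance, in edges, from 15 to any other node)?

6

Distances from 15 peak at 6, attained at 14 (4, 10, 12 also at distance 6).
15–2–9–1–5–7–14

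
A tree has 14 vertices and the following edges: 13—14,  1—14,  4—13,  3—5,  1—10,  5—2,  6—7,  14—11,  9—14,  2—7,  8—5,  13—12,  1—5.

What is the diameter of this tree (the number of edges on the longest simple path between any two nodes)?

Starting from 6, a farthest node is 12 at distance 7.
One longest path: 6–7–2–5–1–14–13–12.
So the diameter is 7.

7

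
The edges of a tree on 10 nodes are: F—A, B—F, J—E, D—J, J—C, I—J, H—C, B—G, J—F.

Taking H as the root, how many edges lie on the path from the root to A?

4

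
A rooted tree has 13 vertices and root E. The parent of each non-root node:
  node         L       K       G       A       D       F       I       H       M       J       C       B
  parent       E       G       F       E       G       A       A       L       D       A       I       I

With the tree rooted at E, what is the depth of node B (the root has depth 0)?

3

Path from E to B: E – A – I – B, which has 3 edges.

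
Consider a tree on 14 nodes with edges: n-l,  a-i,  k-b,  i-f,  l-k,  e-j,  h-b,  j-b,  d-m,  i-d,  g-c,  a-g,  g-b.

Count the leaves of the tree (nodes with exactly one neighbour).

Exactly 6 nodes have a single neighbour: c, e, f, h, m, n.

6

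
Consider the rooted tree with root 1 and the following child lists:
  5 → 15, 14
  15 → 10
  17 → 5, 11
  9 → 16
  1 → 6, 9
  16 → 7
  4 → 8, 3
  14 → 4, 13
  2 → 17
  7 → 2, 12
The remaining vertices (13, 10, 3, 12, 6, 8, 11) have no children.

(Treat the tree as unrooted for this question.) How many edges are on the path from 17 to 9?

Walking from 17: 17–2–7–16–9. Length 4.

4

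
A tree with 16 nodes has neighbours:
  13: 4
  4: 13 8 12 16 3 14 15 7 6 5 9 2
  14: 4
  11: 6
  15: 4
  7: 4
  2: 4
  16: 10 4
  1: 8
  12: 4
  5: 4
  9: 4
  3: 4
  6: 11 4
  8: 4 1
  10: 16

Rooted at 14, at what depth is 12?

2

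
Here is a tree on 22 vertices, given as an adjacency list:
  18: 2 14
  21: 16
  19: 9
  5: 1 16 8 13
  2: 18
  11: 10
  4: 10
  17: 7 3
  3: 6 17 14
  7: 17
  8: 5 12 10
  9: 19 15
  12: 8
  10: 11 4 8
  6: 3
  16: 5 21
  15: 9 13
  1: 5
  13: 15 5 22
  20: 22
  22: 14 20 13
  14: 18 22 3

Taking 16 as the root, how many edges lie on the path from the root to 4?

Climbing from 4 to the root: 4 – 10 – 8 – 5 – 16. That's 4 steps.

4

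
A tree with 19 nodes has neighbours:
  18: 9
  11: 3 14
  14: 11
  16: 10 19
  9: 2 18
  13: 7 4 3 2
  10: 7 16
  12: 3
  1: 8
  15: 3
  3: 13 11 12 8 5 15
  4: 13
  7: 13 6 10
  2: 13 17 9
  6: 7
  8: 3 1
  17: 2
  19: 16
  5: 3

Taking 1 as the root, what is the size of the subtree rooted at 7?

7's subtree: {7, 6, 10, 16, 19}, size 5.

5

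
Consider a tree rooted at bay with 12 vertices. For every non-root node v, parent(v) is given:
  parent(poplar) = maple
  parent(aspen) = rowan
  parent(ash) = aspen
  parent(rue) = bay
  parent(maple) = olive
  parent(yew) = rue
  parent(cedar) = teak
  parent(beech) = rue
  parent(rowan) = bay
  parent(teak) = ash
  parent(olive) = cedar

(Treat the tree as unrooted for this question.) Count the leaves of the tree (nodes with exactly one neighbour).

Degree-1 nodes: beech, poplar, yew — 3 of them.

3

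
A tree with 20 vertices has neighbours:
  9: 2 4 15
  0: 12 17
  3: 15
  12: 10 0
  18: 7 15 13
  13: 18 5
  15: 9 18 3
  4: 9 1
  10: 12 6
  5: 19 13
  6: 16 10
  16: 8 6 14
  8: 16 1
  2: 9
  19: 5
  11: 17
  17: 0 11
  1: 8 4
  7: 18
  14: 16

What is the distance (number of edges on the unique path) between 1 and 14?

3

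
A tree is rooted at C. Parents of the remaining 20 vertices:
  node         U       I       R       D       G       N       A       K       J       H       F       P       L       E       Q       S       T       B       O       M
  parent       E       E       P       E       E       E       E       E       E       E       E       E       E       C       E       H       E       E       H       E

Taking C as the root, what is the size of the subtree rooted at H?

3

The subtree rooted at H contains: H, O, S — 3 nodes.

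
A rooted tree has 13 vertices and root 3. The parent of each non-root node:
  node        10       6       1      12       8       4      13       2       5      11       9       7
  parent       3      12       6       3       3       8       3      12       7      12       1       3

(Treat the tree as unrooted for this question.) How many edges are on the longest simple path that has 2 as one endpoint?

4

The node farthest from 2 is 4 (5, 9 also at distance 4), via 2-12-3-8-4 — 4 edges.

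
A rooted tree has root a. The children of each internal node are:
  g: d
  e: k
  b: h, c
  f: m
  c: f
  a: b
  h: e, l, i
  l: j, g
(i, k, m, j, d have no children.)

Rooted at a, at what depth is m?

4

a–b–c–f–m — 4 edges.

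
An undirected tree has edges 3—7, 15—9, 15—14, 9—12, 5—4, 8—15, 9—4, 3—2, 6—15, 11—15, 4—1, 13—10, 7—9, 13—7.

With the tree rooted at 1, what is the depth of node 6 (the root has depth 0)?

4

1–4–9–15–6 — 4 edges.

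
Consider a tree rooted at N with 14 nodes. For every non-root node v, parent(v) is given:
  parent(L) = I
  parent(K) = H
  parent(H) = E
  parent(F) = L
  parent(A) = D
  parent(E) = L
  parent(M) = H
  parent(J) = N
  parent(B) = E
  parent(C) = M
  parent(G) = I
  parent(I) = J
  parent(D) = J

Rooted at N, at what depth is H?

Path from N to H: N → J → I → L → E → H, which has 5 edges.

5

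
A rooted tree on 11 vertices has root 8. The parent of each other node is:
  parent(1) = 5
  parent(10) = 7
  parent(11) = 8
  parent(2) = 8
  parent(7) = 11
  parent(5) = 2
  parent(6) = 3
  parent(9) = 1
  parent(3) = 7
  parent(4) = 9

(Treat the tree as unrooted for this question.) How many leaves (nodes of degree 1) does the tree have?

3

The leaves are 4, 6, 10.
That is 3 leaves.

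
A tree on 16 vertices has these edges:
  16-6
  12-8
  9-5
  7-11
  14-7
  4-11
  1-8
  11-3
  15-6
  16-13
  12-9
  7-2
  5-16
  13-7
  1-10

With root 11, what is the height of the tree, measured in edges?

9

10 sits deepest: 11–7–13–16–5–9–12–8–1–10 — 9 edges from the root.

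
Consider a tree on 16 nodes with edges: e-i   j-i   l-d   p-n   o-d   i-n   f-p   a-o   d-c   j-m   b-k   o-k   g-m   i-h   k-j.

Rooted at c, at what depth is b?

Path from c to b: c → d → o → k → b, which has 4 edges.

4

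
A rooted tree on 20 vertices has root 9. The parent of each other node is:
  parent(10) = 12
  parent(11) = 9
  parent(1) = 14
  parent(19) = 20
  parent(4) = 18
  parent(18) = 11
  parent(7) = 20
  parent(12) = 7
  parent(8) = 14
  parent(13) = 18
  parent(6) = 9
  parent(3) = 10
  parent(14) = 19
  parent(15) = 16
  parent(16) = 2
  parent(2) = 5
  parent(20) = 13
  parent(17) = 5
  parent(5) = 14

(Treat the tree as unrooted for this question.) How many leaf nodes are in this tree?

7

Exactly 7 nodes have a single neighbour: 1, 3, 4, 6, 8, 15, 17.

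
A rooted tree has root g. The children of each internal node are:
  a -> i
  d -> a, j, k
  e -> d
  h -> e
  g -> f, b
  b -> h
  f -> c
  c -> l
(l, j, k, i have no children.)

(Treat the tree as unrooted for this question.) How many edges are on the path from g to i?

6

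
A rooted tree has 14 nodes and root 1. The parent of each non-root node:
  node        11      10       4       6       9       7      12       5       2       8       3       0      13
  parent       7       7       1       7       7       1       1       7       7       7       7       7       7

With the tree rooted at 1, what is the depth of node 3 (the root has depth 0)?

2

Path from 1 to 3: 1–7–3, which has 2 edges.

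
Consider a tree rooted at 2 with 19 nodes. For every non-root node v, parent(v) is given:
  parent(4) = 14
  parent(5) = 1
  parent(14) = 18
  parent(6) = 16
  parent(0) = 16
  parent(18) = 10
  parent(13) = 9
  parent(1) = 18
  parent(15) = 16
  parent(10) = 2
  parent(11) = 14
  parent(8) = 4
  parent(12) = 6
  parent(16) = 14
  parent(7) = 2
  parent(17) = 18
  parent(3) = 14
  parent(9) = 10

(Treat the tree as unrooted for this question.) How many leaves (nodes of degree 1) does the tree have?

10

Degree-1 nodes: 0, 3, 5, 7, 8, 11, 12, 13, 15, 17 — 10 of them.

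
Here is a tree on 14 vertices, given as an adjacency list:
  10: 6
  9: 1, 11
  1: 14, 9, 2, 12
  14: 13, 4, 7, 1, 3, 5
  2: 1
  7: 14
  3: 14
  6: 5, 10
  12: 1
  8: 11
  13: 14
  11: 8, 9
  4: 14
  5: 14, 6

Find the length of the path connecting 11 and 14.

3

11–9–1–14: 3 edges.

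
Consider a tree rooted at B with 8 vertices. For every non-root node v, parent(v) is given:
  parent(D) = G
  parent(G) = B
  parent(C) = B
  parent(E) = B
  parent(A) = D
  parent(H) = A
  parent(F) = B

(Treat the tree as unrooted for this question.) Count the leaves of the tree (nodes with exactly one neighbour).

4

The leaves are C, E, F, H.
That is 4 leaves.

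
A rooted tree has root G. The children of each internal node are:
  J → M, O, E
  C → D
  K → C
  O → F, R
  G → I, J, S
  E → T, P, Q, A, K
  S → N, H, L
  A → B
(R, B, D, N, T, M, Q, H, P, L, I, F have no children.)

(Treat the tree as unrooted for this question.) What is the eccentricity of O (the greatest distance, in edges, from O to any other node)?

Distances from O peak at 5, attained at D.
O-J-E-K-C-D

5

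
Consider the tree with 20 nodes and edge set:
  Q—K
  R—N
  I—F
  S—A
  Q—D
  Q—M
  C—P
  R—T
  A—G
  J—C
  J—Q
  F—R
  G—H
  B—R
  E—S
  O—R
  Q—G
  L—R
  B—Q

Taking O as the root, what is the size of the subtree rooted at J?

The subtree rooted at J contains: J, C, P — 3 nodes.

3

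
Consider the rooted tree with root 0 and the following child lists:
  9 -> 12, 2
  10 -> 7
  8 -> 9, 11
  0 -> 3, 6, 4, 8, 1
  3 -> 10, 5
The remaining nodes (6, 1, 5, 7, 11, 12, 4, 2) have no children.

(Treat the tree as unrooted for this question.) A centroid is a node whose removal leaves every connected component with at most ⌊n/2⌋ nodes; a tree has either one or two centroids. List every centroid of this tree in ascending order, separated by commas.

0

If 0 is removed the pieces have sizes 5, 4, 1, 1, 1, all ≤ ⌊13/2⌋ = 6.
No neighbour of 0 does as well, so 0 is the unique centroid.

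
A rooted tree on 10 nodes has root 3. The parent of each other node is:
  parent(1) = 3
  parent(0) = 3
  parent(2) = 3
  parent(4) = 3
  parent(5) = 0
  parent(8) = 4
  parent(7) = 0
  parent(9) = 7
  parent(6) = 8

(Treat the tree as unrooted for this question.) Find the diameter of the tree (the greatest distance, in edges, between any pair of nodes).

6

Starting from 6, a farthest node is 9 at distance 6.
One longest path: 6 - 8 - 4 - 3 - 0 - 7 - 9.
So the diameter is 6.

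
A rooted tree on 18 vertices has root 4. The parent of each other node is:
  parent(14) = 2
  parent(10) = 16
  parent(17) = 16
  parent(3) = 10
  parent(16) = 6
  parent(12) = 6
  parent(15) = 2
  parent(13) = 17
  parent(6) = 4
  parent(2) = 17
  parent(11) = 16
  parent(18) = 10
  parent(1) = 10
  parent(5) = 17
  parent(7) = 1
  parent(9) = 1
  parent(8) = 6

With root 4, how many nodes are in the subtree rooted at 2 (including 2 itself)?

2's subtree: {2, 15, 14}, size 3.

3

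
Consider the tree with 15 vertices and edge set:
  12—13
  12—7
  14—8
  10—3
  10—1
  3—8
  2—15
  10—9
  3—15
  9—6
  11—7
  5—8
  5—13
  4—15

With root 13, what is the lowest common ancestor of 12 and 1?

Ancestors of 12 (toward the root): 12, 13.
Ancestors of 1: 1, 10, 3, 8, 5, 13.
The deepest node appearing in both lists is 13.

13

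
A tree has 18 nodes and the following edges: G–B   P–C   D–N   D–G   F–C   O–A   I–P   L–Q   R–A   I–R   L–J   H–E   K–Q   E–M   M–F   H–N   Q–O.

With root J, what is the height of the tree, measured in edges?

The longest root-to-leaf path is J-L-Q-O-A-R-I-P-C-F-M-E-H-N-D-G-B (16 edges).

16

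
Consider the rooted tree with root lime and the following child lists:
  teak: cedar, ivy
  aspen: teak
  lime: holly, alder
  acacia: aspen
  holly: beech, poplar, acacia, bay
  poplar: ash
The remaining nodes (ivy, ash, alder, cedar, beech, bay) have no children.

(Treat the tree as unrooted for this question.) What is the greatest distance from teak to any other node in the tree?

5

A farthest node from teak is ash (alder also at distance 5).
The path teak – aspen – acacia – holly – poplar – ash has 5 edges.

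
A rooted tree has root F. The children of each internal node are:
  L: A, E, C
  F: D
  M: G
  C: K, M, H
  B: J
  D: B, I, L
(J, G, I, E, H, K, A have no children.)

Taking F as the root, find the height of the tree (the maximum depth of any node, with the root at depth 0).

5

A deepest node is G, reached by F-D-L-C-M-G.
That path has 5 edges, so the height is 5.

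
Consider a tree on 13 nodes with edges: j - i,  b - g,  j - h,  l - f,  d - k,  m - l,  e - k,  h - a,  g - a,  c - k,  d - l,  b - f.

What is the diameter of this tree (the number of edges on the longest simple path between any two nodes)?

10

BFS from i reaches c last, at distance 10; BFS from c confirms no node is farther.
Path: i – j – h – a – g – b – f – l – d – k – c.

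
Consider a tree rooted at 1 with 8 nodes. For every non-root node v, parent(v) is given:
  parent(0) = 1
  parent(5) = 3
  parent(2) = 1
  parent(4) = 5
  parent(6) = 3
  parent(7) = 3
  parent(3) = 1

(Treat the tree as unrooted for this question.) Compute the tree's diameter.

A longest path is 0 – 1 – 3 – 5 – 4, with 4 edges.

4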